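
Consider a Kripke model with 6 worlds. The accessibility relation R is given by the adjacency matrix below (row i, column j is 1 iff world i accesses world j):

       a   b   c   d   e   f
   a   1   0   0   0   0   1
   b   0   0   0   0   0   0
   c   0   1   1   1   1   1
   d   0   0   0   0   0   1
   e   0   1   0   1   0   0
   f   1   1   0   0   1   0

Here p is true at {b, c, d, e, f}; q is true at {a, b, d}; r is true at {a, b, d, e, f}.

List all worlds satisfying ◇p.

a: successors {a, f}; p there: a:F, f:T. ✓
b: no successors, so ◇p fails. ✗
c: successors {b, c, d, e, f}; p there: b:T, c:T, d:T, e:T, f:T. ✓
d: successors {f}; p there: f:T. ✓
e: successors {b, d}; p there: b:T, d:T. ✓
f: successors {a, b, e}; p there: a:F, b:T, e:T. ✓

{a, c, d, e, f}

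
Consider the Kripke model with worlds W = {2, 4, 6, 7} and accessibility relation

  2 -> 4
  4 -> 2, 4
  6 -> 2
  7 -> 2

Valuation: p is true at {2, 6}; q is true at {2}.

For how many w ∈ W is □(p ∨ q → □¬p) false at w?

0

2: successors {4}; p ∨ q → □¬p there: 4:T. ✓
4: successors {2, 4}; p ∨ q → □¬p there: 2:T, 4:T. ✓
6: successors {2}; p ∨ q → □¬p there: 2:T. ✓
7: successors {2}; p ∨ q → □¬p there: 2:T. ✓
Satisfying worlds: {2, 4, 6, 7}.
So □(p ∨ q → □¬p) fails at the other 0 worlds.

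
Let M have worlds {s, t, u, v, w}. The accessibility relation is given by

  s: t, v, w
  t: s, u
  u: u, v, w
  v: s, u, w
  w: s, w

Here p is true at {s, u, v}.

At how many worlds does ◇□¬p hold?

s: successors {t, v, w}; □¬p there: t:F, v:F, w:F. ✗
t: successors {s, u}; □¬p there: s:F, u:F. ✗
u: successors {u, v, w}; □¬p there: u:F, v:F, w:F. ✗
v: successors {s, u, w}; □¬p there: s:F, u:F, w:F. ✗
w: successors {s, w}; □¬p there: s:F, w:F. ✗
Satisfying worlds: ∅.

0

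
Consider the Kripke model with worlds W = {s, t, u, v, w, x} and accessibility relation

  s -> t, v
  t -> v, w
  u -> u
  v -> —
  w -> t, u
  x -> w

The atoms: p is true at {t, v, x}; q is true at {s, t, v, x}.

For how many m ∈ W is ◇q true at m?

s: successors {t, v}; q there: t:T, v:T. ✓
t: successors {v, w}; q there: v:T, w:F. ✓
u: successors {u}; q there: u:F. ✗
v: no successors, so ◇q fails. ✗
w: successors {t, u}; q there: t:T, u:F. ✓
x: successors {w}; q there: w:F. ✗
Satisfying worlds: {s, t, w}.

3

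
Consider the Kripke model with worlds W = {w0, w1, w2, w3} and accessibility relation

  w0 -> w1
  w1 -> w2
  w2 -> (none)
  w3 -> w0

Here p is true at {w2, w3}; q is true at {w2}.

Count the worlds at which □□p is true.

3

w0: successors {w1}; □p there: w1:T. ✓
w1: successors {w2}; □p there: w2:T. ✓
w2: no successors, so □□p holds vacuously. ✓
w3: successors {w0}; □p there: w0:F. ✗
Satisfying worlds: {w0, w1, w2}.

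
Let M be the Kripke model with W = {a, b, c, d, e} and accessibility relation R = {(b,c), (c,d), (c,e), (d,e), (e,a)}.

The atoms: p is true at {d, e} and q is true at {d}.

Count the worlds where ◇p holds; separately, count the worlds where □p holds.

2 and 3

For ◇p:
a: no successors, so ◇p fails. ✗
b: successors {c}; p there: c:F. ✗
c: successors {d, e}; p there: d:T, e:T. ✓
d: successors {e}; p there: e:T. ✓
e: successors {a}; p there: a:F. ✗
— 2 worlds.
For □p:
a: no successors, so □p holds vacuously. ✓
b: successors {c}; p there: c:F. ✗
c: successors {d, e}; p there: d:T, e:T. ✓
d: successors {e}; p there: e:T. ✓
e: successors {a}; p there: a:F. ✗
— 3 worlds.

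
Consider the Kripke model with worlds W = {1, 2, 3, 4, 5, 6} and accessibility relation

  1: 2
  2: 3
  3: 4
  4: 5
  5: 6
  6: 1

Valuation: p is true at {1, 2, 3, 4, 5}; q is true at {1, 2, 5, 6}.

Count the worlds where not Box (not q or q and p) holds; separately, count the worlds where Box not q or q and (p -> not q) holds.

1 and 3

For not Box (not q or q and p):
1: Box (not q or q and p) is T. ✗
2: Box (not q or q and p) is T. ✗
3: Box (not q or q and p) is T. ✗
4: Box (not q or q and p) is T. ✗
5: Box (not q or q and p) is F. ✓
6: Box (not q or q and p) is T. ✗
— 1 world.
For Box not q or q and (p -> not q):
1: Box not q is F, q and (p -> not q) is F. ✗
2: Box not q is T, q and (p -> not q) is F. ✓
3: Box not q is T, q and (p -> not q) is F. ✓
4: Box not q is F, q and (p -> not q) is F. ✗
5: Box not q is F, q and (p -> not q) is F. ✗
6: Box not q is F, q and (p -> not q) is T. ✓
— 3 worlds.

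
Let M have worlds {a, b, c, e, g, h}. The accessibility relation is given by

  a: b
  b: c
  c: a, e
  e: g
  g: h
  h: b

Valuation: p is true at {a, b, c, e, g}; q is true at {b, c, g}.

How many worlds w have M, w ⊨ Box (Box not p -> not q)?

5

a: successors {b}; Box not p -> not q there: b:T. ✓
b: successors {c}; Box not p -> not q there: c:T. ✓
c: successors {a, e}; Box not p -> not q there: a:T, e:T. ✓
e: successors {g}; Box not p -> not q there: g:F. ✗
g: successors {h}; Box not p -> not q there: h:T. ✓
h: successors {b}; Box not p -> not q there: b:T. ✓
Satisfying worlds: {a, b, c, g, h}.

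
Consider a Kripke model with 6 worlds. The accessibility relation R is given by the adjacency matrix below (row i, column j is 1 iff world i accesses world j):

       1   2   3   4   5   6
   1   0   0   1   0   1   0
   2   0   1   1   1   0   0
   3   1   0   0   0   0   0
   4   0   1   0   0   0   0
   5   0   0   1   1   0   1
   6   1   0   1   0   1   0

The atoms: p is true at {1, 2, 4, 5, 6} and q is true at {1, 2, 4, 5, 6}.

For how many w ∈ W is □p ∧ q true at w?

1

1: □p is F, q is T. ✗
2: □p is F, q is T. ✗
3: □p is T, q is F. ✗
4: □p is T, q is T. ✓
5: □p is F, q is T. ✗
6: □p is F, q is T. ✗
Satisfying worlds: {4}.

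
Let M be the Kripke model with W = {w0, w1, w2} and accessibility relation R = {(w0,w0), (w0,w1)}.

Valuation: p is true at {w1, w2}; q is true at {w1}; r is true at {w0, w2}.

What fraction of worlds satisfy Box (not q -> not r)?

2/3

w0: successors {w0, w1}; not q -> not r there: w0:F, w1:T. ✗
w1: no successors, so Box (not q -> not r) holds vacuously. ✓
w2: no successors, so Box (not q -> not r) holds vacuously. ✓
That's 2 of 3 worlds, so 2/3.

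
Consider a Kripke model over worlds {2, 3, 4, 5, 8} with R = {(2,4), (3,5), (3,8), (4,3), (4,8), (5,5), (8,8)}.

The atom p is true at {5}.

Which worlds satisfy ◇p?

{3, 5}

2: successors {4}; p there: 4:F. ✗
3: successors {5, 8}; p there: 5:T, 8:F. ✓
4: successors {3, 8}; p there: 3:F, 8:F. ✗
5: successors {5}; p there: 5:T. ✓
8: successors {8}; p there: 8:F. ✗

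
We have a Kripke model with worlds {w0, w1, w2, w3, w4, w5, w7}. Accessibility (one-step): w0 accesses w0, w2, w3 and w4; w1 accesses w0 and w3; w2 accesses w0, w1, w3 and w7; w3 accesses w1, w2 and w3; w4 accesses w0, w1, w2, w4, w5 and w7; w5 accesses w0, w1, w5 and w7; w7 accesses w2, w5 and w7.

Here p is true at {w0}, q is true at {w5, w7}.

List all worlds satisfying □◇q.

w0: successors {w0, w2, w3, w4}; ◇q there: w0:F, w2:T, w3:F, w4:T. ✗
w1: successors {w0, w3}; ◇q there: w0:F, w3:F. ✗
w2: successors {w0, w1, w3, w7}; ◇q there: w0:F, w1:F, w3:F, w7:T. ✗
w3: successors {w1, w2, w3}; ◇q there: w1:F, w2:T, w3:F. ✗
w4: successors {w0, w1, w2, w4, w5, w7}; ◇q there: w0:F, w1:F, w2:T, w4:T, w5:T, w7:T. ✗
w5: successors {w0, w1, w5, w7}; ◇q there: w0:F, w1:F, w5:T, w7:T. ✗
w7: successors {w2, w5, w7}; ◇q there: w2:T, w5:T, w7:T. ✓

{w7}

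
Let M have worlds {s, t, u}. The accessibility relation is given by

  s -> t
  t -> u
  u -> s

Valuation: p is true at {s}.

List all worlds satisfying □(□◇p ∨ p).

{s, u}

s: successors {t}; □◇p ∨ p there: t:T. ✓
t: successors {u}; □◇p ∨ p there: u:F. ✗
u: successors {s}; □◇p ∨ p there: s:T. ✓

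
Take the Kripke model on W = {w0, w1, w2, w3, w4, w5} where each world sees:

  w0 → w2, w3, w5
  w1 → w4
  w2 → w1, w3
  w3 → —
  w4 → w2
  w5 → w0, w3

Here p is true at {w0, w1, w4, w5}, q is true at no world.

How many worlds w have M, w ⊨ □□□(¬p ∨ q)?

2

w0: successors {w2, w3, w5}; □□(¬p ∨ q) there: w2:F, w3:T, w5:F. ✗
w1: successors {w4}; □□(¬p ∨ q) there: w4:F. ✗
w2: successors {w1, w3}; □□(¬p ∨ q) there: w1:T, w3:T. ✓
w3: no successors, so □□□(¬p ∨ q) holds vacuously. ✓
w4: successors {w2}; □□(¬p ∨ q) there: w2:F. ✗
w5: successors {w0, w3}; □□(¬p ∨ q) there: w0:F, w3:T. ✗
Satisfying worlds: {w2, w3}.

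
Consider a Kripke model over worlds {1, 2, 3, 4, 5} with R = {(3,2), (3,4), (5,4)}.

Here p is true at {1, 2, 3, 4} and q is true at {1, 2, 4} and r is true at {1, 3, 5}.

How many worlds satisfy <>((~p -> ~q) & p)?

2

1: no successors, so <>((~p -> ~q) & p) fails. ✗
2: no successors, so <>((~p -> ~q) & p) fails. ✗
3: successors {2, 4}; (~p -> ~q) & p there: 2:T, 4:T. ✓
4: no successors, so <>((~p -> ~q) & p) fails. ✗
5: successors {4}; (~p -> ~q) & p there: 4:T. ✓
Satisfying worlds: {3, 5}.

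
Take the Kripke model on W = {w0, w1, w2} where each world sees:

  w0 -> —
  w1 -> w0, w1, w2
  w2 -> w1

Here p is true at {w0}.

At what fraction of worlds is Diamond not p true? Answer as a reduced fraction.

2/3

w0: no successors, so Diamond not p fails. ✗
w1: successors {w0, w1, w2}; not p there: w0:F, w1:T, w2:T. ✓
w2: successors {w1}; not p there: w1:T. ✓
That's 2 of 3 worlds, so 2/3.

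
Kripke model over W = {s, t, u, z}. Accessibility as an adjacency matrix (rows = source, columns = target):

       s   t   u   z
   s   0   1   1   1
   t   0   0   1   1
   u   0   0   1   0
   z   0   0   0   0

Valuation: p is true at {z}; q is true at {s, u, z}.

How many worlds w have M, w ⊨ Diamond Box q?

s: successors {t, u, z}; Box q there: t:T, u:T, z:T. ✓
t: successors {u, z}; Box q there: u:T, z:T. ✓
u: successors {u}; Box q there: u:T. ✓
z: no successors, so Diamond Box q fails. ✗
Satisfying worlds: {s, t, u}.

3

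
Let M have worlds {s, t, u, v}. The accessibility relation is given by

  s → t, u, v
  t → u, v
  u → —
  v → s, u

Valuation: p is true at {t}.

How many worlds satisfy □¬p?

3

s: successors {t, u, v}; ¬p there: t:F, u:T, v:T. ✗
t: successors {u, v}; ¬p there: u:T, v:T. ✓
u: no successors, so □¬p holds vacuously. ✓
v: successors {s, u}; ¬p there: s:T, u:T. ✓
Satisfying worlds: {t, u, v}.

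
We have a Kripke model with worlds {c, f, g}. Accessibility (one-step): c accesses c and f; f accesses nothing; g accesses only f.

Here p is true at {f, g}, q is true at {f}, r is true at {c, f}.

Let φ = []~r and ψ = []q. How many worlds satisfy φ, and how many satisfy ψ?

1 and 2

For []~r:
c: successors {c, f}; ~r there: c:F, f:F. ✗
f: no successors, so []~r holds vacuously. ✓
g: successors {f}; ~r there: f:F. ✗
— 1 world.
For []q:
c: successors {c, f}; q there: c:F, f:T. ✗
f: no successors, so []q holds vacuously. ✓
g: successors {f}; q there: f:T. ✓
— 2 worlds.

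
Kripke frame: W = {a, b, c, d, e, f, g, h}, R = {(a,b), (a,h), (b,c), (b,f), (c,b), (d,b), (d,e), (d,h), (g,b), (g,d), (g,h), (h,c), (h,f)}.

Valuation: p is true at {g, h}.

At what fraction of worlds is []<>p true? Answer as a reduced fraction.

a: successors {b, h}; <>p there: b:F, h:F. ✗
b: successors {c, f}; <>p there: c:F, f:F. ✗
c: successors {b}; <>p there: b:F. ✗
d: successors {b, e, h}; <>p there: b:F, e:F, h:F. ✗
e: no successors, so []<>p holds vacuously. ✓
f: no successors, so []<>p holds vacuously. ✓
g: successors {b, d, h}; <>p there: b:F, d:T, h:F. ✗
h: successors {c, f}; <>p there: c:F, f:F. ✗
That's 2 of 8 worlds, so 2/8 = 1/4.

1/4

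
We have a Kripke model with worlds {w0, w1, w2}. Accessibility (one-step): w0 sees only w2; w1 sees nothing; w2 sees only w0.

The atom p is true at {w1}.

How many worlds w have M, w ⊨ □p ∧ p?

w0: □p is F, p is F. ✗
w1: □p is T, p is T. ✓
w2: □p is F, p is F. ✗
Satisfying worlds: {w1}.

1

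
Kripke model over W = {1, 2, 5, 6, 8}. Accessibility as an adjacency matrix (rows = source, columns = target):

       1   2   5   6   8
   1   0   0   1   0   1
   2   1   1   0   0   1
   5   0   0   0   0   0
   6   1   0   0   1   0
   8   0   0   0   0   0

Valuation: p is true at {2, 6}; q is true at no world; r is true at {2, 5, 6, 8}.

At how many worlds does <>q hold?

0

1: successors {5, 8}; q there: 5:F, 8:F. ✗
2: successors {1, 2, 8}; q there: 1:F, 2:F, 8:F. ✗
5: no successors, so <>q fails. ✗
6: successors {1, 6}; q there: 1:F, 6:F. ✗
8: no successors, so <>q fails. ✗
Satisfying worlds: ∅.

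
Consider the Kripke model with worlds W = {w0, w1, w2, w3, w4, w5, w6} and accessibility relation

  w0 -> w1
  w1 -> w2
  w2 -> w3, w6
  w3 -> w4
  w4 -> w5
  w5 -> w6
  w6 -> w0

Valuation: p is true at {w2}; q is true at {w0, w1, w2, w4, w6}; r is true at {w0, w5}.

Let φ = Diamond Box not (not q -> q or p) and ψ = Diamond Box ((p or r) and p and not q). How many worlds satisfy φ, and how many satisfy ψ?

1 and 0

For Diamond Box not (not q -> q or p):
w0: successors {w1}; Box not (not q -> q or p) there: w1:F. ✗
w1: successors {w2}; Box not (not q -> q or p) there: w2:F. ✗
w2: successors {w3, w6}; Box not (not q -> q or p) there: w3:F, w6:F. ✗
w3: successors {w4}; Box not (not q -> q or p) there: w4:T. ✓
w4: successors {w5}; Box not (not q -> q or p) there: w5:F. ✗
w5: successors {w6}; Box not (not q -> q or p) there: w6:F. ✗
w6: successors {w0}; Box not (not q -> q or p) there: w0:F. ✗
— 1 world.
For Diamond Box ((p or r) and p and not q):
w0: successors {w1}; Box ((p or r) and p and not q) there: w1:F. ✗
w1: successors {w2}; Box ((p or r) and p and not q) there: w2:F. ✗
w2: successors {w3, w6}; Box ((p or r) and p and not q) there: w3:F, w6:F. ✗
w3: successors {w4}; Box ((p or r) and p and not q) there: w4:F. ✗
w4: successors {w5}; Box ((p or r) and p and not q) there: w5:F. ✗
w5: successors {w6}; Box ((p or r) and p and not q) there: w6:F. ✗
w6: successors {w0}; Box ((p or r) and p and not q) there: w0:F. ✗
— 0 worlds.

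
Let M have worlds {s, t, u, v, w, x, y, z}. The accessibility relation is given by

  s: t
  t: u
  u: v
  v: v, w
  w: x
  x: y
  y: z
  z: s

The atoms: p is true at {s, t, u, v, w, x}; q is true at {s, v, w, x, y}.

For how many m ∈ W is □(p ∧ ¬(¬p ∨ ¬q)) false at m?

s: successors {t}; p ∧ ¬(¬p ∨ ¬q) there: t:F. ✗
t: successors {u}; p ∧ ¬(¬p ∨ ¬q) there: u:F. ✗
u: successors {v}; p ∧ ¬(¬p ∨ ¬q) there: v:T. ✓
v: successors {v, w}; p ∧ ¬(¬p ∨ ¬q) there: v:T, w:T. ✓
w: successors {x}; p ∧ ¬(¬p ∨ ¬q) there: x:T. ✓
x: successors {y}; p ∧ ¬(¬p ∨ ¬q) there: y:F. ✗
y: successors {z}; p ∧ ¬(¬p ∨ ¬q) there: z:F. ✗
z: successors {s}; p ∧ ¬(¬p ∨ ¬q) there: s:T. ✓
Satisfying worlds: {u, v, w, z}.
So □(p ∧ ¬(¬p ∨ ¬q)) fails at the other 4 worlds.

4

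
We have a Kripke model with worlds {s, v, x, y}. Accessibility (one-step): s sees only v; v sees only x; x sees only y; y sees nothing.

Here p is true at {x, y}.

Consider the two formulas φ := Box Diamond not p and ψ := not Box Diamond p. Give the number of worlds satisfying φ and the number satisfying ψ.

1 and 1

For Box Diamond not p:
s: successors {v}; Diamond not p there: v:F. ✗
v: successors {x}; Diamond not p there: x:F. ✗
x: successors {y}; Diamond not p there: y:F. ✗
y: no successors, so Box Diamond not p holds vacuously. ✓
— 1 world.
For not Box Diamond p:
s: Box Diamond p is T. ✗
v: Box Diamond p is T. ✗
x: Box Diamond p is F. ✓
y: Box Diamond p is T. ✗
— 1 world.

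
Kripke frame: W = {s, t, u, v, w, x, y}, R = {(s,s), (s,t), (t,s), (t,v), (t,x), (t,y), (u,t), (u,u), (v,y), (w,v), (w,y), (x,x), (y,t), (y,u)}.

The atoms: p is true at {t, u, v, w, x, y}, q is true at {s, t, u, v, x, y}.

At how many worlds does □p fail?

2

s: successors {s, t}; p there: s:F, t:T. ✗
t: successors {s, v, x, y}; p there: s:F, v:T, x:T, y:T. ✗
u: successors {t, u}; p there: t:T, u:T. ✓
v: successors {y}; p there: y:T. ✓
w: successors {v, y}; p there: v:T, y:T. ✓
x: successors {x}; p there: x:T. ✓
y: successors {t, u}; p there: t:T, u:T. ✓
Satisfying worlds: {u, v, w, x, y}.
So □p fails at the other 2 worlds.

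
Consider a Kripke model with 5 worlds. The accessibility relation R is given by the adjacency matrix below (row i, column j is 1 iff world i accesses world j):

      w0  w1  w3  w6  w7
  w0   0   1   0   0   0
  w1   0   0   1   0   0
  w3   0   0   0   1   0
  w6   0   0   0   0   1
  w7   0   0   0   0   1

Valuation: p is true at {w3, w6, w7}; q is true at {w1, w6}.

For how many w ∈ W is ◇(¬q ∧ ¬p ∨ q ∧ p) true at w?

1

w0: successors {w1}; ¬q ∧ ¬p ∨ q ∧ p there: w1:F. ✗
w1: successors {w3}; ¬q ∧ ¬p ∨ q ∧ p there: w3:F. ✗
w3: successors {w6}; ¬q ∧ ¬p ∨ q ∧ p there: w6:T. ✓
w6: successors {w7}; ¬q ∧ ¬p ∨ q ∧ p there: w7:F. ✗
w7: successors {w7}; ¬q ∧ ¬p ∨ q ∧ p there: w7:F. ✗
Satisfying worlds: {w3}.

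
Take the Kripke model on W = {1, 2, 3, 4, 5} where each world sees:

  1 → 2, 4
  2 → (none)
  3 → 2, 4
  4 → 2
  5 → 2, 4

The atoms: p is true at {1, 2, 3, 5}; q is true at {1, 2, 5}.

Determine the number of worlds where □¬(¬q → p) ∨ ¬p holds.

1: □¬(¬q → p) is F, ¬p is F. ✗
2: □¬(¬q → p) is T, ¬p is F. ✓
3: □¬(¬q → p) is F, ¬p is F. ✗
4: □¬(¬q → p) is F, ¬p is T. ✓
5: □¬(¬q → p) is F, ¬p is F. ✗
Satisfying worlds: {2, 4}.

2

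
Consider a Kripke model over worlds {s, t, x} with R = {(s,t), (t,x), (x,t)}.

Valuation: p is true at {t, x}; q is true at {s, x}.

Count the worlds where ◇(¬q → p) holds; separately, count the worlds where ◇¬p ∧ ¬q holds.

3 and 0

For ◇(¬q → p):
s: successors {t}; ¬q → p there: t:T. ✓
t: successors {x}; ¬q → p there: x:T. ✓
x: successors {t}; ¬q → p there: t:T. ✓
— 3 worlds.
For ◇¬p ∧ ¬q:
s: ◇¬p is F, ¬q is F. ✗
t: ◇¬p is F, ¬q is T. ✗
x: ◇¬p is F, ¬q is F. ✗
— 0 worlds.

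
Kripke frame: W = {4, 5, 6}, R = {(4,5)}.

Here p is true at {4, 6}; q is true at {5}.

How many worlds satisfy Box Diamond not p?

4: successors {5}; Diamond not p there: 5:F. ✗
5: no successors, so Box Diamond not p holds vacuously. ✓
6: no successors, so Box Diamond not p holds vacuously. ✓
Satisfying worlds: {5, 6}.

2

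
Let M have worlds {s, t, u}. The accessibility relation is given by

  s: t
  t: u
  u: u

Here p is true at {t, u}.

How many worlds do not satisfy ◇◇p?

0

s: successors {t}; ◇p there: t:T. ✓
t: successors {u}; ◇p there: u:T. ✓
u: successors {u}; ◇p there: u:T. ✓
Satisfying worlds: {s, t, u}.
So ◇◇p fails at the other 0 worlds.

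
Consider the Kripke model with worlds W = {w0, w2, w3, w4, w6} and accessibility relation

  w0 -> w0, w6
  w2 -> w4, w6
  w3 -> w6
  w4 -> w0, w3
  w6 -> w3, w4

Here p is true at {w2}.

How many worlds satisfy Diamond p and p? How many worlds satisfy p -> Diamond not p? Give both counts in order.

For Diamond p and p:
w0: Diamond p is F, p is F. ✗
w2: Diamond p is F, p is T. ✗
w3: Diamond p is F, p is F. ✗
w4: Diamond p is F, p is F. ✗
w6: Diamond p is F, p is F. ✗
— 0 worlds.
For p -> Diamond not p:
w0: p is F, Diamond not p is T. ✓
w2: p is T, Diamond not p is T. ✓
w3: p is F, Diamond not p is T. ✓
w4: p is F, Diamond not p is T. ✓
w6: p is F, Diamond not p is T. ✓
— 5 worlds.

0 and 5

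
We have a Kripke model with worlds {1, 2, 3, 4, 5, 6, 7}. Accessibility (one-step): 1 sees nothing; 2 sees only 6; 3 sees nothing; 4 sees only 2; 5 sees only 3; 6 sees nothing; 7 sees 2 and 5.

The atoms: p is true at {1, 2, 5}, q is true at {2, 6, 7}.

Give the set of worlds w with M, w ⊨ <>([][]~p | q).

{2, 4, 5, 7}

1: no successors, so <>([][]~p | q) fails. ✗
2: successors {6}; [][]~p | q there: 6:T. ✓
3: no successors, so <>([][]~p | q) fails. ✗
4: successors {2}; [][]~p | q there: 2:T. ✓
5: successors {3}; [][]~p | q there: 3:T. ✓
6: no successors, so <>([][]~p | q) fails. ✗
7: successors {2, 5}; [][]~p | q there: 2:T, 5:T. ✓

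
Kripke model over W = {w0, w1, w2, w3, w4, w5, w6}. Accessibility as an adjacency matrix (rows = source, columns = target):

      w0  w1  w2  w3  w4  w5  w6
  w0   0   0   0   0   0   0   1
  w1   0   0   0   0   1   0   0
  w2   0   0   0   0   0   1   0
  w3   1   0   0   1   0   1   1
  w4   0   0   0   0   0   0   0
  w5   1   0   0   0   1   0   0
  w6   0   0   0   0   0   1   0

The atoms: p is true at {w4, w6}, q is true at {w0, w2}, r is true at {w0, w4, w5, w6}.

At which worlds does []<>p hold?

w0: successors {w6}; <>p there: w6:F. ✗
w1: successors {w4}; <>p there: w4:F. ✗
w2: successors {w5}; <>p there: w5:T. ✓
w3: successors {w0, w3, w5, w6}; <>p there: w0:T, w3:T, w5:T, w6:F. ✗
w4: no successors, so []<>p holds vacuously. ✓
w5: successors {w0, w4}; <>p there: w0:T, w4:F. ✗
w6: successors {w5}; <>p there: w5:T. ✓

{w2, w4, w6}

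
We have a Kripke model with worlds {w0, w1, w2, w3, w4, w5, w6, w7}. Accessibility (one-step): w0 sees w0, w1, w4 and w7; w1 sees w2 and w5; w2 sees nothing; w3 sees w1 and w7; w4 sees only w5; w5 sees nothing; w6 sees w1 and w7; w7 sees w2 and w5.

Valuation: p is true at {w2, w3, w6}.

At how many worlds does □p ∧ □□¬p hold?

w0: □p is F, □□¬p is F. ✗
w1: □p is F, □□¬p is T. ✗
w2: □p is T, □□¬p is T. ✓
w3: □p is F, □□¬p is F. ✗
w4: □p is F, □□¬p is T. ✗
w5: □p is T, □□¬p is T. ✓
w6: □p is F, □□¬p is F. ✗
w7: □p is F, □□¬p is T. ✗
Satisfying worlds: {w2, w5}.

2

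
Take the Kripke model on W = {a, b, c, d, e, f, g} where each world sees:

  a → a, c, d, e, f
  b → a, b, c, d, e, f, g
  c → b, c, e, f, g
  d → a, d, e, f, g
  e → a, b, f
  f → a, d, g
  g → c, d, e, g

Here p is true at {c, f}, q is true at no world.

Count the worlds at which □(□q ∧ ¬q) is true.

0

a: successors {a, c, d, e, f}; □q ∧ ¬q there: a:F, c:F, d:F, e:F, f:F. ✗
b: successors {a, b, c, d, e, f, g}; □q ∧ ¬q there: a:F, b:F, c:F, d:F, e:F, f:F, g:F. ✗
c: successors {b, c, e, f, g}; □q ∧ ¬q there: b:F, c:F, e:F, f:F, g:F. ✗
d: successors {a, d, e, f, g}; □q ∧ ¬q there: a:F, d:F, e:F, f:F, g:F. ✗
e: successors {a, b, f}; □q ∧ ¬q there: a:F, b:F, f:F. ✗
f: successors {a, d, g}; □q ∧ ¬q there: a:F, d:F, g:F. ✗
g: successors {c, d, e, g}; □q ∧ ¬q there: c:F, d:F, e:F, g:F. ✗
Satisfying worlds: ∅.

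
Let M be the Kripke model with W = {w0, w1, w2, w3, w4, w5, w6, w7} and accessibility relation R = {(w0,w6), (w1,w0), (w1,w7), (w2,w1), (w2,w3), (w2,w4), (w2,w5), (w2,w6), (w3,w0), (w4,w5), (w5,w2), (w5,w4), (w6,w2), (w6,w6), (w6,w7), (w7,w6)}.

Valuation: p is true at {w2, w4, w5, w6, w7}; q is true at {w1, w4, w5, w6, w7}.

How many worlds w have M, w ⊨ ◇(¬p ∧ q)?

w0: successors {w6}; ¬p ∧ q there: w6:F. ✗
w1: successors {w0, w7}; ¬p ∧ q there: w0:F, w7:F. ✗
w2: successors {w1, w3, w4, w5, w6}; ¬p ∧ q there: w1:T, w3:F, w4:F, w5:F, w6:F. ✓
w3: successors {w0}; ¬p ∧ q there: w0:F. ✗
w4: successors {w5}; ¬p ∧ q there: w5:F. ✗
w5: successors {w2, w4}; ¬p ∧ q there: w2:F, w4:F. ✗
w6: successors {w2, w6, w7}; ¬p ∧ q there: w2:F, w6:F, w7:F. ✗
w7: successors {w6}; ¬p ∧ q there: w6:F. ✗
Satisfying worlds: {w2}.

1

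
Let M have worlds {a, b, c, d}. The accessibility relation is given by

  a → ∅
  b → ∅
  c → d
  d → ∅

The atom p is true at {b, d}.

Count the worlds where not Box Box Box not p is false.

4

a: Box Box Box not p is T. ✗
b: Box Box Box not p is T. ✗
c: Box Box Box not p is T. ✗
d: Box Box Box not p is T. ✗
Satisfying worlds: ∅.
So not Box Box Box not p fails at the other 4 worlds.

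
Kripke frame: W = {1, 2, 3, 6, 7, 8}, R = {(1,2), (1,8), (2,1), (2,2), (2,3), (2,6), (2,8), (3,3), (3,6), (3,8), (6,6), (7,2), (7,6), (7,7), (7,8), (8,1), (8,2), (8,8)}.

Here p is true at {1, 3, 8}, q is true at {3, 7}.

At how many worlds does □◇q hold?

0

1: successors {2, 8}; ◇q there: 2:T, 8:F. ✗
2: successors {1, 2, 3, 6, 8}; ◇q there: 1:F, 2:T, 3:T, 6:F, 8:F. ✗
3: successors {3, 6, 8}; ◇q there: 3:T, 6:F, 8:F. ✗
6: successors {6}; ◇q there: 6:F. ✗
7: successors {2, 6, 7, 8}; ◇q there: 2:T, 6:F, 7:T, 8:F. ✗
8: successors {1, 2, 8}; ◇q there: 1:F, 2:T, 8:F. ✗
Satisfying worlds: ∅.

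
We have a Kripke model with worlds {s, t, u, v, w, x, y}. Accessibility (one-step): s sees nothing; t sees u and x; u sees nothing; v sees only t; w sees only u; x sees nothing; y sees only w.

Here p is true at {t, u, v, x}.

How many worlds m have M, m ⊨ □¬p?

4

s: no successors, so □¬p holds vacuously. ✓
t: successors {u, x}; ¬p there: u:F, x:F. ✗
u: no successors, so □¬p holds vacuously. ✓
v: successors {t}; ¬p there: t:F. ✗
w: successors {u}; ¬p there: u:F. ✗
x: no successors, so □¬p holds vacuously. ✓
y: successors {w}; ¬p there: w:T. ✓
Satisfying worlds: {s, u, x, y}.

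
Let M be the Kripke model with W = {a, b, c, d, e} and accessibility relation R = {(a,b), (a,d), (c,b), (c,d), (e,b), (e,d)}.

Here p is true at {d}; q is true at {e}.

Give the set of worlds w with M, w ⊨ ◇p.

a: successors {b, d}; p there: b:F, d:T. ✓
b: no successors, so ◇p fails. ✗
c: successors {b, d}; p there: b:F, d:T. ✓
d: no successors, so ◇p fails. ✗
e: successors {b, d}; p there: b:F, d:T. ✓

{a, c, e}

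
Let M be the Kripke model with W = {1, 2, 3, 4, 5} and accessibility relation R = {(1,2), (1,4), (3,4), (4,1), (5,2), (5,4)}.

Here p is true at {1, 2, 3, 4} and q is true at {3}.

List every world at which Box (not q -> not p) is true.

1: successors {2, 4}; not q -> not p there: 2:F, 4:F. ✗
2: no successors, so Box (not q -> not p) holds vacuously. ✓
3: successors {4}; not q -> not p there: 4:F. ✗
4: successors {1}; not q -> not p there: 1:F. ✗
5: successors {2, 4}; not q -> not p there: 2:F, 4:F. ✗

{2}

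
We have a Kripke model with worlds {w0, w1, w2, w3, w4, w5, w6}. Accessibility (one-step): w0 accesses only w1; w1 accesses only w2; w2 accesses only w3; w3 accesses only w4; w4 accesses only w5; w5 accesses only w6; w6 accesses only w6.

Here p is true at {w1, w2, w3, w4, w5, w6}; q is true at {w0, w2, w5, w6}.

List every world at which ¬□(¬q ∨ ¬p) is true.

w0: □(¬q ∨ ¬p) is T. ✗
w1: □(¬q ∨ ¬p) is F. ✓
w2: □(¬q ∨ ¬p) is T. ✗
w3: □(¬q ∨ ¬p) is T. ✗
w4: □(¬q ∨ ¬p) is F. ✓
w5: □(¬q ∨ ¬p) is F. ✓
w6: □(¬q ∨ ¬p) is F. ✓

{w1, w4, w5, w6}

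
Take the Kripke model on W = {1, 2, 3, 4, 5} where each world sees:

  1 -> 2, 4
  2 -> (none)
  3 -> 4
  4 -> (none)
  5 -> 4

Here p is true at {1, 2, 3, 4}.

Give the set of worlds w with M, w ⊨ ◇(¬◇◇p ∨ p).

{1, 3, 5}

1: successors {2, 4}; ¬◇◇p ∨ p there: 2:T, 4:T. ✓
2: no successors, so ◇(¬◇◇p ∨ p) fails. ✗
3: successors {4}; ¬◇◇p ∨ p there: 4:T. ✓
4: no successors, so ◇(¬◇◇p ∨ p) fails. ✗
5: successors {4}; ¬◇◇p ∨ p there: 4:T. ✓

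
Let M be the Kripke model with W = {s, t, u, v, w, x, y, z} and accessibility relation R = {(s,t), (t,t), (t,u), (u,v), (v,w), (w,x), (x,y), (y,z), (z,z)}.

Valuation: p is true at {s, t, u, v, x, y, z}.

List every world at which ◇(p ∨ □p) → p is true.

{s, t, u, v, x, y, z}

s: ◇(p ∨ □p) is T, p is T. ✓
t: ◇(p ∨ □p) is T, p is T. ✓
u: ◇(p ∨ □p) is T, p is T. ✓
v: ◇(p ∨ □p) is T, p is T. ✓
w: ◇(p ∨ □p) is T, p is F. ✗
x: ◇(p ∨ □p) is T, p is T. ✓
y: ◇(p ∨ □p) is T, p is T. ✓
z: ◇(p ∨ □p) is T, p is T. ✓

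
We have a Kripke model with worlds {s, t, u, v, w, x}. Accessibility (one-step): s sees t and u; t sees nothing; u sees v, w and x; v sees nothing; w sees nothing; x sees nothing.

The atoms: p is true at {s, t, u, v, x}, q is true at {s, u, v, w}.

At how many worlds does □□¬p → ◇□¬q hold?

s: □□¬p is F, ◇□¬q is T. ✓
t: □□¬p is T, ◇□¬q is F. ✗
u: □□¬p is T, ◇□¬q is T. ✓
v: □□¬p is T, ◇□¬q is F. ✗
w: □□¬p is T, ◇□¬q is F. ✗
x: □□¬p is T, ◇□¬q is F. ✗
Satisfying worlds: {s, u}.

2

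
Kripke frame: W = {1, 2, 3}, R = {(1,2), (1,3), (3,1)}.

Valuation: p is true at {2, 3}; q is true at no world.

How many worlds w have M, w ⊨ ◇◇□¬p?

1: successors {2, 3}; ◇□¬p there: 2:F, 3:F. ✗
2: no successors, so ◇◇□¬p fails. ✗
3: successors {1}; ◇□¬p there: 1:T. ✓
Satisfying worlds: {3}.

1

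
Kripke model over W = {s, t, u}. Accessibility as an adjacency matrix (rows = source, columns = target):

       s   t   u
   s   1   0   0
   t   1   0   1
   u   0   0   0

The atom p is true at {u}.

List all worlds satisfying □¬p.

{s, u}

s: successors {s}; ¬p there: s:T. ✓
t: successors {s, u}; ¬p there: s:T, u:F. ✗
u: no successors, so □¬p holds vacuously. ✓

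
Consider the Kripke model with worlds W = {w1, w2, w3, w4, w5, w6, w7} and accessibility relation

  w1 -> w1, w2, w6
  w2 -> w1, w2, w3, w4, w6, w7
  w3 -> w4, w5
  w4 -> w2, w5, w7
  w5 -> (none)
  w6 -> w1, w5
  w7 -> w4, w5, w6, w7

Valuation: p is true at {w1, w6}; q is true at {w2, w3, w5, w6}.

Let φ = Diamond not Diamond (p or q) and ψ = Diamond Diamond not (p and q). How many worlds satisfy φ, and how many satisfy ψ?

4 and 6

For Diamond not Diamond (p or q):
w1: successors {w1, w2, w6}; not Diamond (p or q) there: w1:F, w2:F, w6:F. ✗
w2: successors {w1, w2, w3, w4, w6, w7}; not Diamond (p or q) there: w1:F, w2:F, w3:F, w4:F, w6:F, w7:F. ✗
w3: successors {w4, w5}; not Diamond (p or q) there: w4:F, w5:T. ✓
w4: successors {w2, w5, w7}; not Diamond (p or q) there: w2:F, w5:T, w7:F. ✓
w5: no successors, so Diamond not Diamond (p or q) fails. ✗
w6: successors {w1, w5}; not Diamond (p or q) there: w1:F, w5:T. ✓
w7: successors {w4, w5, w6, w7}; not Diamond (p or q) there: w4:F, w5:T, w6:F, w7:F. ✓
— 4 worlds.
For Diamond Diamond not (p and q):
w1: successors {w1, w2, w6}; Diamond not (p and q) there: w1:T, w2:T, w6:T. ✓
w2: successors {w1, w2, w3, w4, w6, w7}; Diamond not (p and q) there: w1:T, w2:T, w3:T, w4:T, w6:T, w7:T. ✓
w3: successors {w4, w5}; Diamond not (p and q) there: w4:T, w5:F. ✓
w4: successors {w2, w5, w7}; Diamond not (p and q) there: w2:T, w5:F, w7:T. ✓
w5: no successors, so Diamond Diamond not (p and q) fails. ✗
w6: successors {w1, w5}; Diamond not (p and q) there: w1:T, w5:F. ✓
w7: successors {w4, w5, w6, w7}; Diamond not (p and q) there: w4:T, w5:F, w6:T, w7:T. ✓
— 6 worlds.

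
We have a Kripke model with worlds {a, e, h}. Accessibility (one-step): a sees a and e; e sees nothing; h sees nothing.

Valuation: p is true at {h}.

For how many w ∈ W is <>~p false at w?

a: successors {a, e}; ~p there: a:T, e:T. ✓
e: no successors, so <>~p fails. ✗
h: no successors, so <>~p fails. ✗
Satisfying worlds: {a}.
So <>~p fails at the other 2 worlds.

2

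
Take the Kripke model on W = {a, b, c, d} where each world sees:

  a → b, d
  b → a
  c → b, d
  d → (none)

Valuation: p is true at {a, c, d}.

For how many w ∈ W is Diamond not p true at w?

2

a: successors {b, d}; not p there: b:T, d:F. ✓
b: successors {a}; not p there: a:F. ✗
c: successors {b, d}; not p there: b:T, d:F. ✓
d: no successors, so Diamond not p fails. ✗
Satisfying worlds: {a, c}.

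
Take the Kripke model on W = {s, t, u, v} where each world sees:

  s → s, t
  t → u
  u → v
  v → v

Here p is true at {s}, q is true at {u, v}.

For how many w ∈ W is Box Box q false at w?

1

s: successors {s, t}; Box q there: s:F, t:T. ✗
t: successors {u}; Box q there: u:T. ✓
u: successors {v}; Box q there: v:T. ✓
v: successors {v}; Box q there: v:T. ✓
Satisfying worlds: {t, u, v}.
So Box Box q fails at the other 1 world.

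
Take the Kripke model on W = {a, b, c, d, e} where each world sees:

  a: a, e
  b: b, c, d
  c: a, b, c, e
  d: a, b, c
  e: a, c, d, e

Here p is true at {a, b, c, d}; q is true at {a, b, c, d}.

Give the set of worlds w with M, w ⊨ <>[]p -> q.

a: <>[]p is F, q is T. ✓
b: <>[]p is T, q is T. ✓
c: <>[]p is T, q is T. ✓
d: <>[]p is T, q is T. ✓
e: <>[]p is T, q is F. ✗

{a, b, c, d}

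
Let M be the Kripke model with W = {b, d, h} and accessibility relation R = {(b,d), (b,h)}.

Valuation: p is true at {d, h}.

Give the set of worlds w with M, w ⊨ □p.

b: successors {d, h}; p there: d:T, h:T. ✓
d: no successors, so □p holds vacuously. ✓
h: no successors, so □p holds vacuously. ✓

{b, d, h}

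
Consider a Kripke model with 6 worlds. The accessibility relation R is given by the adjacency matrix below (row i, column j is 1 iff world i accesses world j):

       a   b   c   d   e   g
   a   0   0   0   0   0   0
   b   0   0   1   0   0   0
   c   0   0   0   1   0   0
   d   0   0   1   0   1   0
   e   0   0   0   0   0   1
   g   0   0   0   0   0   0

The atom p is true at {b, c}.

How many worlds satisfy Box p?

a: no successors, so Box p holds vacuously. ✓
b: successors {c}; p there: c:T. ✓
c: successors {d}; p there: d:F. ✗
d: successors {c, e}; p there: c:T, e:F. ✗
e: successors {g}; p there: g:F. ✗
g: no successors, so Box p holds vacuously. ✓
Satisfying worlds: {a, b, g}.

3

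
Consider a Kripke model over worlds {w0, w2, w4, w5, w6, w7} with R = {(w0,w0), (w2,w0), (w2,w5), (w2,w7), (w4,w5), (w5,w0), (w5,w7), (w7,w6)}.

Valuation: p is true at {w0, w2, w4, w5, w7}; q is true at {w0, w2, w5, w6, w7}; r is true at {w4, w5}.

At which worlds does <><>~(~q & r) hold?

w0: successors {w0}; <>~(~q & r) there: w0:T. ✓
w2: successors {w0, w5, w7}; <>~(~q & r) there: w0:T, w5:T, w7:T. ✓
w4: successors {w5}; <>~(~q & r) there: w5:T. ✓
w5: successors {w0, w7}; <>~(~q & r) there: w0:T, w7:T. ✓
w6: no successors, so <><>~(~q & r) fails. ✗
w7: successors {w6}; <>~(~q & r) there: w6:F. ✗

{w0, w2, w4, w5}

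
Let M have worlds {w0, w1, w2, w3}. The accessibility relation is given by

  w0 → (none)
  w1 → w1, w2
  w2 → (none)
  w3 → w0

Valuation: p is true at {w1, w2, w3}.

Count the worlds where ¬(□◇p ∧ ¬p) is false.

1

w0: □◇p ∧ ¬p is T. ✗
w1: □◇p ∧ ¬p is F. ✓
w2: □◇p ∧ ¬p is F. ✓
w3: □◇p ∧ ¬p is F. ✓
Satisfying worlds: {w1, w2, w3}.
So ¬(□◇p ∧ ¬p) fails at the other 1 world.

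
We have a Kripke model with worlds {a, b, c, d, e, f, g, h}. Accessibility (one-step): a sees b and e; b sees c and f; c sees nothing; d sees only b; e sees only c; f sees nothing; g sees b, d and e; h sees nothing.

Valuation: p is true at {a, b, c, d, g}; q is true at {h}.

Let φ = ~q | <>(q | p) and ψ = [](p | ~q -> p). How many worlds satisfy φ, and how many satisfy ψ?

7 and 5

For ~q | <>(q | p):
a: ~q is T, <>(q | p) is T. ✓
b: ~q is T, <>(q | p) is T. ✓
c: ~q is T, <>(q | p) is F. ✓
d: ~q is T, <>(q | p) is T. ✓
e: ~q is T, <>(q | p) is T. ✓
f: ~q is T, <>(q | p) is F. ✓
g: ~q is T, <>(q | p) is T. ✓
h: ~q is F, <>(q | p) is F. ✗
— 7 worlds.
For [](p | ~q -> p):
a: successors {b, e}; p | ~q -> p there: b:T, e:F. ✗
b: successors {c, f}; p | ~q -> p there: c:T, f:F. ✗
c: no successors, so [](p | ~q -> p) holds vacuously. ✓
d: successors {b}; p | ~q -> p there: b:T. ✓
e: successors {c}; p | ~q -> p there: c:T. ✓
f: no successors, so [](p | ~q -> p) holds vacuously. ✓
g: successors {b, d, e}; p | ~q -> p there: b:T, d:T, e:F. ✗
h: no successors, so [](p | ~q -> p) holds vacuously. ✓
— 5 worlds.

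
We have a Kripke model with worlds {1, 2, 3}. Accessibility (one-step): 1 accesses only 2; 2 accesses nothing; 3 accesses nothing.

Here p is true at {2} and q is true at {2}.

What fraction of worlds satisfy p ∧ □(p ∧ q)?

1/3

1: p is F, □(p ∧ q) is T. ✗
2: p is T, □(p ∧ q) is T. ✓
3: p is F, □(p ∧ q) is T. ✗
That's 1 of 3 worlds, so 1/3.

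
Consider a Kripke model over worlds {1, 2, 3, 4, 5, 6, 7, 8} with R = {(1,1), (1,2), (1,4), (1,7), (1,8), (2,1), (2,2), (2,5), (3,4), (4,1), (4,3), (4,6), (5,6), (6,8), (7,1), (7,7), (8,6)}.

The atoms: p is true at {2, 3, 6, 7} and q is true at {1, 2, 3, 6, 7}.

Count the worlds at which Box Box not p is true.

1: successors {1, 2, 4, 7, 8}; Box not p there: 1:F, 2:F, 4:F, 7:F, 8:F. ✗
2: successors {1, 2, 5}; Box not p there: 1:F, 2:F, 5:F. ✗
3: successors {4}; Box not p there: 4:F. ✗
4: successors {1, 3, 6}; Box not p there: 1:F, 3:T, 6:T. ✗
5: successors {6}; Box not p there: 6:T. ✓
6: successors {8}; Box not p there: 8:F. ✗
7: successors {1, 7}; Box not p there: 1:F, 7:F. ✗
8: successors {6}; Box not p there: 6:T. ✓
Satisfying worlds: {5, 8}.

2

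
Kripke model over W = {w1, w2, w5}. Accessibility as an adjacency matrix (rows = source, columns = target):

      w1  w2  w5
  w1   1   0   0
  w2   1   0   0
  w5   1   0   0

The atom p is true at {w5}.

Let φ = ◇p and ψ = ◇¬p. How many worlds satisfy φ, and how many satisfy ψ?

For ◇p:
w1: successors {w1}; p there: w1:F. ✗
w2: successors {w1}; p there: w1:F. ✗
w5: successors {w1}; p there: w1:F. ✗
— 0 worlds.
For ◇¬p:
w1: successors {w1}; ¬p there: w1:T. ✓
w2: successors {w1}; ¬p there: w1:T. ✓
w5: successors {w1}; ¬p there: w1:T. ✓
— 3 worlds.

0 and 3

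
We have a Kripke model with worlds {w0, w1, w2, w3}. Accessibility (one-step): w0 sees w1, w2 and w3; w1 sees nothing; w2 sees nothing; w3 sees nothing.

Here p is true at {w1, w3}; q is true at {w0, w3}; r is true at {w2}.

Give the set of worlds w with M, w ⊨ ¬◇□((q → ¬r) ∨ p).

w0: ◇□((q → ¬r) ∨ p) is T. ✗
w1: ◇□((q → ¬r) ∨ p) is F. ✓
w2: ◇□((q → ¬r) ∨ p) is F. ✓
w3: ◇□((q → ¬r) ∨ p) is F. ✓

{w1, w2, w3}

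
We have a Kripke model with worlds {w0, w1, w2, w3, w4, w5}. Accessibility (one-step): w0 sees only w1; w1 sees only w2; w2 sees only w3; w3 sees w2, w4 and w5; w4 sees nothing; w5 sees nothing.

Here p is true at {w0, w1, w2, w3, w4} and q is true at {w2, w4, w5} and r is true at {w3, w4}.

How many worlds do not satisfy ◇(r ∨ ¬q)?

w0: successors {w1}; r ∨ ¬q there: w1:T. ✓
w1: successors {w2}; r ∨ ¬q there: w2:F. ✗
w2: successors {w3}; r ∨ ¬q there: w3:T. ✓
w3: successors {w2, w4, w5}; r ∨ ¬q there: w2:F, w4:T, w5:F. ✓
w4: no successors, so ◇(r ∨ ¬q) fails. ✗
w5: no successors, so ◇(r ∨ ¬q) fails. ✗
Satisfying worlds: {w0, w2, w3}.
So ◇(r ∨ ¬q) fails at the other 3 worlds.

3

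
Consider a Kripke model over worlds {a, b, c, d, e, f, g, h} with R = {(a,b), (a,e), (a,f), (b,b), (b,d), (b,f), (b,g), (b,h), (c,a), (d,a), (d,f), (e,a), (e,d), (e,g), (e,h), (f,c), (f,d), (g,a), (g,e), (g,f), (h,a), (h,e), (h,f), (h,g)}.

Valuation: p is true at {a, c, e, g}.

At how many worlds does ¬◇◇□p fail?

a: ◇◇□p is T. ✗
b: ◇◇□p is T. ✗
c: ◇◇□p is F. ✓
d: ◇◇□p is T. ✗
e: ◇◇□p is F. ✓
f: ◇◇□p is F. ✓
g: ◇◇□p is T. ✗
h: ◇◇□p is T. ✗
Satisfying worlds: {c, e, f}.
So ¬◇◇□p fails at the other 5 worlds.

5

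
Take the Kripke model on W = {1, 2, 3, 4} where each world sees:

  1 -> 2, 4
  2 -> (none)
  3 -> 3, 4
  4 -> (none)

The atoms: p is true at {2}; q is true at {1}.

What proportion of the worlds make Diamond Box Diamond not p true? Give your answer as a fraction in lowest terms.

1/2

1: successors {2, 4}; Box Diamond not p there: 2:T, 4:T. ✓
2: no successors, so Diamond Box Diamond not p fails. ✗
3: successors {3, 4}; Box Diamond not p there: 3:F, 4:T. ✓
4: no successors, so Diamond Box Diamond not p fails. ✗
That's 2 of 4 worlds, so 2/4 = 1/2.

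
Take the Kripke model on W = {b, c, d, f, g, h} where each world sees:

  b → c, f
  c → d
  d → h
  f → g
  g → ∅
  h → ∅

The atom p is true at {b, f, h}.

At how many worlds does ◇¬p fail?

b: successors {c, f}; ¬p there: c:T, f:F. ✓
c: successors {d}; ¬p there: d:T. ✓
d: successors {h}; ¬p there: h:F. ✗
f: successors {g}; ¬p there: g:T. ✓
g: no successors, so ◇¬p fails. ✗
h: no successors, so ◇¬p fails. ✗
Satisfying worlds: {b, c, f}.
So ◇¬p fails at the other 3 worlds.

3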